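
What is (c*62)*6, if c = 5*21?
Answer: 39060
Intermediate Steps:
c = 105
(c*62)*6 = (105*62)*6 = 6510*6 = 39060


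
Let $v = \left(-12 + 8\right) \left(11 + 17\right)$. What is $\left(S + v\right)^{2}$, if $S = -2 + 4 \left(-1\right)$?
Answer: $13924$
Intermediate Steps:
$v = -112$ ($v = \left(-4\right) 28 = -112$)
$S = -6$ ($S = -2 - 4 = -6$)
$\left(S + v\right)^{2} = \left(-6 - 112\right)^{2} = \left(-118\right)^{2} = 13924$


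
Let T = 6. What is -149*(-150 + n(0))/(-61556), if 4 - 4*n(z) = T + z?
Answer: -44849/123112 ≈ -0.36429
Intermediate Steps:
n(z) = -½ - z/4 (n(z) = 1 - (6 + z)/4 = 1 + (-3/2 - z/4) = -½ - z/4)
-149*(-150 + n(0))/(-61556) = -149*(-150 + (-½ - ¼*0))/(-61556) = -149*(-150 + (-½ + 0))*(-1/61556) = -149*(-150 - ½)*(-1/61556) = -149*(-301/2)*(-1/61556) = (44849/2)*(-1/61556) = -44849/123112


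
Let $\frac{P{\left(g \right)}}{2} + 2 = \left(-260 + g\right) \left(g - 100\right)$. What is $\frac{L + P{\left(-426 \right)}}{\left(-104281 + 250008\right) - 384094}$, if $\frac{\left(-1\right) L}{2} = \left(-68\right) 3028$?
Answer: $- \frac{1133476}{238367} \approx -4.7552$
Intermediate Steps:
$P{\left(g \right)} = -4 + 2 \left(-260 + g\right) \left(-100 + g\right)$ ($P{\left(g \right)} = -4 + 2 \left(-260 + g\right) \left(g - 100\right) = -4 + 2 \left(-260 + g\right) \left(-100 + g\right)$)
$L = 411808$ ($L = - 2 \left(\left(-68\right) 3028\right) = \left(-2\right) \left(-205904\right) = 411808$)
$\frac{L + P{\left(-426 \right)}}{\left(-104281 + 250008\right) - 384094} = \frac{411808 + \left(51996 - -306720 + 2 \left(-426\right)^{2}\right)}{\left(-104281 + 250008\right) - 384094} = \frac{411808 + \left(51996 + 306720 + 2 \cdot 181476\right)}{145727 - 384094} = \frac{411808 + \left(51996 + 306720 + 362952\right)}{-238367} = \left(411808 + 721668\right) \left(- \frac{1}{238367}\right) = 1133476 \left(- \frac{1}{238367}\right) = - \frac{1133476}{238367}$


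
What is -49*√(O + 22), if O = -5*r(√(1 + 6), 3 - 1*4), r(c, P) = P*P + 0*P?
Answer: -49*√17 ≈ -202.03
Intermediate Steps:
r(c, P) = P² (r(c, P) = P² + 0 = P²)
O = -5 (O = -5*(3 - 1*4)² = -5*(3 - 4)² = -5*(-1)² = -5*1 = -5)
-49*√(O + 22) = -49*√(-5 + 22) = -49*√17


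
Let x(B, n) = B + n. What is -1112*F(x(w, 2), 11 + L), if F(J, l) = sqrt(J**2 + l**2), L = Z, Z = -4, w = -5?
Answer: -1112*sqrt(58) ≈ -8468.7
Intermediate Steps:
L = -4
-1112*F(x(w, 2), 11 + L) = -1112*sqrt((-5 + 2)**2 + (11 - 4)**2) = -1112*sqrt((-3)**2 + 7**2) = -1112*sqrt(9 + 49) = -1112*sqrt(58)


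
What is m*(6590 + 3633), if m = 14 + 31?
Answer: 460035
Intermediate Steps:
m = 45
m*(6590 + 3633) = 45*(6590 + 3633) = 45*10223 = 460035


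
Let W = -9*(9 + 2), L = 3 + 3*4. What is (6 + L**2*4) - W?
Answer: 1005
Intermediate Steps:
L = 15 (L = 3 + 12 = 15)
W = -99 (W = -9*11 = -99)
(6 + L**2*4) - W = (6 + 15**2*4) - 1*(-99) = (6 + 225*4) + 99 = (6 + 900) + 99 = 906 + 99 = 1005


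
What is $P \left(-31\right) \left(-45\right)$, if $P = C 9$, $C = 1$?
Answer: $12555$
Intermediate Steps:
$P = 9$ ($P = 1 \cdot 9 = 9$)
$P \left(-31\right) \left(-45\right) = 9 \left(-31\right) \left(-45\right) = \left(-279\right) \left(-45\right) = 12555$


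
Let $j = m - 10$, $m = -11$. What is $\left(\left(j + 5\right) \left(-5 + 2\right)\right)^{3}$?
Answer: $110592$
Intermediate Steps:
$j = -21$ ($j = -11 - 10 = -21$)
$\left(\left(j + 5\right) \left(-5 + 2\right)\right)^{3} = \left(\left(-21 + 5\right) \left(-5 + 2\right)\right)^{3} = \left(\left(-16\right) \left(-3\right)\right)^{3} = 48^{3} = 110592$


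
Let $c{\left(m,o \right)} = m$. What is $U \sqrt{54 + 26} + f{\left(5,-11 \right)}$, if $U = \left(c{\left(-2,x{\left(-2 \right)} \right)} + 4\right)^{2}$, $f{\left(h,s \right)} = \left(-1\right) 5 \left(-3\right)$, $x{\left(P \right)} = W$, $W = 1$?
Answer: $15 + 16 \sqrt{5} \approx 50.777$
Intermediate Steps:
$x{\left(P \right)} = 1$
$f{\left(h,s \right)} = 15$ ($f{\left(h,s \right)} = \left(-5\right) \left(-3\right) = 15$)
$U = 4$ ($U = \left(-2 + 4\right)^{2} = 2^{2} = 4$)
$U \sqrt{54 + 26} + f{\left(5,-11 \right)} = 4 \sqrt{54 + 26} + 15 = 4 \sqrt{80} + 15 = 4 \cdot 4 \sqrt{5} + 15 = 16 \sqrt{5} + 15 = 15 + 16 \sqrt{5}$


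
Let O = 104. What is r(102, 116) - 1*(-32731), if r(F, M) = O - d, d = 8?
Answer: 32827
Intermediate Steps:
r(F, M) = 96 (r(F, M) = 104 - 1*8 = 104 - 8 = 96)
r(102, 116) - 1*(-32731) = 96 - 1*(-32731) = 96 + 32731 = 32827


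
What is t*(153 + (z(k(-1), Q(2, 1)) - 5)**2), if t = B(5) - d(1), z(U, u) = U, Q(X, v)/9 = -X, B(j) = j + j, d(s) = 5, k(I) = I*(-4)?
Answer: 770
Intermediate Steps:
k(I) = -4*I
B(j) = 2*j
Q(X, v) = -9*X (Q(X, v) = 9*(-X) = -9*X)
t = 5 (t = 2*5 - 1*5 = 10 - 5 = 5)
t*(153 + (z(k(-1), Q(2, 1)) - 5)**2) = 5*(153 + (-4*(-1) - 5)**2) = 5*(153 + (4 - 5)**2) = 5*(153 + (-1)**2) = 5*(153 + 1) = 5*154 = 770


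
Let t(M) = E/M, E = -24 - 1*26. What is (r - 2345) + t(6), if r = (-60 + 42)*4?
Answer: -7276/3 ≈ -2425.3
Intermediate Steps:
E = -50 (E = -24 - 26 = -50)
t(M) = -50/M
r = -72 (r = -18*4 = -72)
(r - 2345) + t(6) = (-72 - 2345) - 50/6 = -2417 - 50*1/6 = -2417 - 25/3 = -7276/3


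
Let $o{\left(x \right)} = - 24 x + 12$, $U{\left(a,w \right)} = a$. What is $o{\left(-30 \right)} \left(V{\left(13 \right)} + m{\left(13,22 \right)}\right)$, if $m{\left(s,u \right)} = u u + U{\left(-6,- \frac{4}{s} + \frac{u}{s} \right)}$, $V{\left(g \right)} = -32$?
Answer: $326472$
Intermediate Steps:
$o{\left(x \right)} = 12 - 24 x$
$m{\left(s,u \right)} = -6 + u^{2}$ ($m{\left(s,u \right)} = u u - 6 = u^{2} - 6 = -6 + u^{2}$)
$o{\left(-30 \right)} \left(V{\left(13 \right)} + m{\left(13,22 \right)}\right) = \left(12 - -720\right) \left(-32 - \left(6 - 22^{2}\right)\right) = \left(12 + 720\right) \left(-32 + \left(-6 + 484\right)\right) = 732 \left(-32 + 478\right) = 732 \cdot 446 = 326472$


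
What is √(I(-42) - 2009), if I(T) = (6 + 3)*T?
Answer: I*√2387 ≈ 48.857*I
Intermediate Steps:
I(T) = 9*T
√(I(-42) - 2009) = √(9*(-42) - 2009) = √(-378 - 2009) = √(-2387) = I*√2387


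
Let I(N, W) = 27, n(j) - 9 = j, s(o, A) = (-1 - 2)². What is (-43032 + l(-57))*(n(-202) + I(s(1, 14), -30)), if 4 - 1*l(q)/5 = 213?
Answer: 7316782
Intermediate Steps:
s(o, A) = 9 (s(o, A) = (-3)² = 9)
l(q) = -1045 (l(q) = 20 - 5*213 = 20 - 1065 = -1045)
n(j) = 9 + j
(-43032 + l(-57))*(n(-202) + I(s(1, 14), -30)) = (-43032 - 1045)*((9 - 202) + 27) = -44077*(-193 + 27) = -44077*(-166) = 7316782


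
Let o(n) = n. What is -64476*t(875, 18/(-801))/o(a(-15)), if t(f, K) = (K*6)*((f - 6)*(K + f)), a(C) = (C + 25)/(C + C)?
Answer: -157075072819632/7921 ≈ -1.9830e+10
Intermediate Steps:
a(C) = (25 + C)/(2*C) (a(C) = (25 + C)/((2*C)) = (25 + C)*(1/(2*C)) = (25 + C)/(2*C))
t(f, K) = 6*K*(-6 + f)*(K + f) (t(f, K) = (6*K)*((-6 + f)*(K + f)) = 6*K*(-6 + f)*(K + f))
-64476*t(875, 18/(-801))/o(a(-15)) = -64476*360*(875**2 - 108/(-801) - 6*875 + (18/(-801))*875)/(89*(25 - 15)) = -64476/(((1/2)*(-1/15)*10)/((6*(18*(-1/801))*(765625 - 108*(-1)/801 - 5250 + (18*(-1/801))*875)))) = -64476/((-(-89/(12*(765625 - 6*(-2/89) - 5250 - 2/89*875)))/3)) = -64476/((-(-89/(12*(765625 + 12/89 - 5250 - 1750/89)))/3)) = -64476/((-1/(3*(6*(-2/89)*(67671637/89))))) = -64476/((-1/(3*(-812059644/7921)))) = -64476/((-1/3*(-7921/812059644))) = -64476/7921/2436178932 = -64476*2436178932/7921 = -157075072819632/7921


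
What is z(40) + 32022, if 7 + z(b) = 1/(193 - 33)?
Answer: 5122401/160 ≈ 32015.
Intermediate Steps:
z(b) = -1119/160 (z(b) = -7 + 1/(193 - 33) = -7 + 1/160 = -1119/160)
z(40) + 32022 = -1119/160 + 32022 = 5122401/160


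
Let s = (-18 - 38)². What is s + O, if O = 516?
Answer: 3652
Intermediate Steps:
s = 3136 (s = (-56)² = 3136)
s + O = 3136 + 516 = 3652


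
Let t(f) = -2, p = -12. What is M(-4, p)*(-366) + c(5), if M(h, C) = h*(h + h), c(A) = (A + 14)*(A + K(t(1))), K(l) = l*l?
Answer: -11541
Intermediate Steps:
K(l) = l²
c(A) = (4 + A)*(14 + A) (c(A) = (A + 14)*(A + (-2)²) = (14 + A)*(A + 4) = (14 + A)*(4 + A) = (4 + A)*(14 + A))
M(h, C) = 2*h² (M(h, C) = h*(2*h) = 2*h²)
M(-4, p)*(-366) + c(5) = (2*(-4)²)*(-366) + (56 + 5² + 18*5) = (2*16)*(-366) + (56 + 25 + 90) = 32*(-366) + 171 = -11712 + 171 = -11541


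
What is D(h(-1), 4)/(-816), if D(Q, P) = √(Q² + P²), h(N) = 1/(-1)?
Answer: -√17/816 ≈ -0.0050528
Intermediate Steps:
h(N) = -1 (h(N) = 1*(-1) = -1)
D(Q, P) = √(P² + Q²)
D(h(-1), 4)/(-816) = √(4² + (-1)²)/(-816) = √(16 + 1)*(-1/816) = √17*(-1/816) = -√17/816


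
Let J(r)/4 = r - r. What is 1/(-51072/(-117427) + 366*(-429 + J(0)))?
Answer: -117427/18437631906 ≈ -6.3689e-6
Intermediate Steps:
J(r) = 0 (J(r) = 4*(r - r) = 4*0 = 0)
1/(-51072/(-117427) + 366*(-429 + J(0))) = 1/(-51072/(-117427) + 366*(-429 + 0)) = 1/(-51072*(-1/117427) + 366*(-429)) = 1/(51072/117427 - 157014) = 1/(-18437631906/117427) = -117427/18437631906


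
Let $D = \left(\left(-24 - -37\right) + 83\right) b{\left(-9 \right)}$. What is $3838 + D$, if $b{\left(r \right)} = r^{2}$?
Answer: $11614$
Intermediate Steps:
$D = 7776$ ($D = \left(\left(-24 - -37\right) + 83\right) \left(-9\right)^{2} = \left(\left(-24 + 37\right) + 83\right) 81 = \left(13 + 83\right) 81 = 96 \cdot 81 = 7776$)
$3838 + D = 3838 + 7776 = 11614$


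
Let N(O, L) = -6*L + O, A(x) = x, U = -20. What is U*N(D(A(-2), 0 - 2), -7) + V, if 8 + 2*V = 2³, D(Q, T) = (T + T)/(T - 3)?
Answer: -856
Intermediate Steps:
D(Q, T) = 2*T/(-3 + T) (D(Q, T) = (2*T)/(-3 + T) = 2*T/(-3 + T))
N(O, L) = O - 6*L
V = 0 (V = -4 + (½)*2³ = -4 + (½)*8 = -4 + 4 = 0)
U*N(D(A(-2), 0 - 2), -7) + V = -20*(2*(0 - 2)/(-3 + (0 - 2)) - 6*(-7)) + 0 = -20*(2*(-2)/(-3 - 2) + 42) + 0 = -20*(2*(-2)/(-5) + 42) + 0 = -20*(2*(-2)*(-⅕) + 42) + 0 = -20*(⅘ + 42) + 0 = -20*214/5 + 0 = -856 + 0 = -856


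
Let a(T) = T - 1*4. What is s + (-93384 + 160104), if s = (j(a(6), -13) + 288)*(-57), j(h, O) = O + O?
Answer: 51786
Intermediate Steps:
a(T) = -4 + T (a(T) = T - 4 = -4 + T)
j(h, O) = 2*O
s = -14934 (s = (2*(-13) + 288)*(-57) = (-26 + 288)*(-57) = 262*(-57) = -14934)
s + (-93384 + 160104) = -14934 + (-93384 + 160104) = -14934 + 66720 = 51786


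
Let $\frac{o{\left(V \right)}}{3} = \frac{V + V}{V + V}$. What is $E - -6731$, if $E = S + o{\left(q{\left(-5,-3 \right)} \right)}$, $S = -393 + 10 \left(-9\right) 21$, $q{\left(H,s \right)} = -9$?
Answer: $4451$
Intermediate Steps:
$o{\left(V \right)} = 3$ ($o{\left(V \right)} = 3 \frac{V + V}{V + V} = 3 \frac{2 V}{2 V} = 3 \cdot 2 V \frac{1}{2 V} = 3 \cdot 1 = 3$)
$S = -2283$ ($S = -393 - 1890 = -2283$)
$E = -2280$ ($E = -2283 + 3 = -2280$)
$E - -6731 = -2280 - -6731 = -2280 + 6731 = 4451$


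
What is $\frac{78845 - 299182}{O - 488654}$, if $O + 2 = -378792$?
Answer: $\frac{220337}{867448} \approx 0.25401$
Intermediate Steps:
$O = -378794$ ($O = -2 - 378792 = -378794$)
$\frac{78845 - 299182}{O - 488654} = \frac{78845 - 299182}{-378794 - 488654} = - \frac{220337}{-867448} = \left(-220337\right) \left(- \frac{1}{867448}\right) = \frac{220337}{867448}$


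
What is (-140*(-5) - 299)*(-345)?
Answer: -138345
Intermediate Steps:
(-140*(-5) - 299)*(-345) = (700 - 299)*(-345) = 401*(-345) = -138345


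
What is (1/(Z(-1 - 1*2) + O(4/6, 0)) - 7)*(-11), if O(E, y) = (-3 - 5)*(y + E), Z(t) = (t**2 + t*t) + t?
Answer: 2200/29 ≈ 75.862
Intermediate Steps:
Z(t) = t + 2*t**2 (Z(t) = (t**2 + t**2) + t = 2*t**2 + t = t + 2*t**2)
O(E, y) = -8*E - 8*y (O(E, y) = -8*(E + y) = -8*E - 8*y)
(1/(Z(-1 - 1*2) + O(4/6, 0)) - 7)*(-11) = (1/((-1 - 1*2)*(1 + 2*(-1 - 1*2)) + (-32/6 - 8*0)) - 7)*(-11) = (1/((-1 - 2)*(1 + 2*(-1 - 2)) + (-32/6 + 0)) - 7)*(-11) = (1/(-3*(1 + 2*(-3)) + (-8*2/3 + 0)) - 7)*(-11) = (1/(-3*(1 - 6) + (-16/3 + 0)) - 7)*(-11) = (1/(-3*(-5) - 16/3) - 7)*(-11) = (1/(15 - 16/3) - 7)*(-11) = (1/(29/3) - 7)*(-11) = (3/29 - 7)*(-11) = -200/29*(-11) = 2200/29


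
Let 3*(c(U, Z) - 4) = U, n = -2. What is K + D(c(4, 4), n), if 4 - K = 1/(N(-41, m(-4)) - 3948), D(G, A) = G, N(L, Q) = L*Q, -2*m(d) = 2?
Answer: 109399/11721 ≈ 9.3336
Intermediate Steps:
c(U, Z) = 4 + U/3
m(d) = -1 (m(d) = -½*2 = -1)
K = 15629/3907 (K = 4 - 1/(-41*(-1) - 3948) = 4 - 1/(41 - 3948) = 4 - 1/(-3907) = 4 - 1*(-1/3907) = 4 + 1/3907 = 15629/3907 ≈ 4.0003)
K + D(c(4, 4), n) = 15629/3907 + (4 + (⅓)*4) = 15629/3907 + (4 + 4/3) = 15629/3907 + 16/3 = 109399/11721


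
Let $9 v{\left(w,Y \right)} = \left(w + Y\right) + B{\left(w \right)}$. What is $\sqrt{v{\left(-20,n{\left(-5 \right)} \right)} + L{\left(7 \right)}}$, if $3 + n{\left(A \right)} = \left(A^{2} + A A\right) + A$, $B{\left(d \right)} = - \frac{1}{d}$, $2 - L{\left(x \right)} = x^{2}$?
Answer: $\frac{9 i \sqrt{55}}{10} \approx 6.6746 i$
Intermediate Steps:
$L{\left(x \right)} = 2 - x^{2}$
$n{\left(A \right)} = -3 + A + 2 A^{2}$ ($n{\left(A \right)} = -3 + \left(\left(A^{2} + A A\right) + A\right) = -3 + \left(\left(A^{2} + A^{2}\right) + A\right) = -3 + \left(2 A^{2} + A\right) = -3 + \left(A + 2 A^{2}\right) = -3 + A + 2 A^{2}$)
$v{\left(w,Y \right)} = - \frac{1}{9 w} + \frac{Y}{9} + \frac{w}{9}$ ($v{\left(w,Y \right)} = \frac{\left(w + Y\right) - \frac{1}{w}}{9} = \frac{\left(Y + w\right) - \frac{1}{w}}{9} = \frac{Y + w - \frac{1}{w}}{9} = - \frac{1}{9 w} + \frac{Y}{9} + \frac{w}{9}$)
$\sqrt{v{\left(-20,n{\left(-5 \right)} \right)} + L{\left(7 \right)}} = \sqrt{\frac{-1 - 20 \left(\left(-3 - 5 + 2 \left(-5\right)^{2}\right) - 20\right)}{9 \left(-20\right)} + \left(2 - 7^{2}\right)} = \sqrt{\frac{1}{9} \left(- \frac{1}{20}\right) \left(-1 - 20 \left(\left(-3 - 5 + 2 \cdot 25\right) - 20\right)\right) + \left(2 - 49\right)} = \sqrt{\frac{1}{9} \left(- \frac{1}{20}\right) \left(-1 - 20 \left(\left(-3 - 5 + 50\right) - 20\right)\right) + \left(2 - 49\right)} = \sqrt{\frac{1}{9} \left(- \frac{1}{20}\right) \left(-1 - 20 \left(42 - 20\right)\right) - 47} = \sqrt{\frac{1}{9} \left(- \frac{1}{20}\right) \left(-1 - 440\right) - 47} = \sqrt{\frac{1}{9} \left(- \frac{1}{20}\right) \left(-441\right) - 47} = \sqrt{\frac{49}{20} - 47} = \sqrt{- \frac{891}{20}} = \frac{9 i \sqrt{55}}{10}$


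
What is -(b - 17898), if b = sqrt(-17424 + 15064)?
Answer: 17898 - 2*I*sqrt(590) ≈ 17898.0 - 48.58*I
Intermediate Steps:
b = 2*I*sqrt(590) (b = sqrt(-2360) = 2*I*sqrt(590) ≈ 48.58*I)
-(b - 17898) = -(2*I*sqrt(590) - 17898) = -(-17898 + 2*I*sqrt(590)) = 17898 - 2*I*sqrt(590)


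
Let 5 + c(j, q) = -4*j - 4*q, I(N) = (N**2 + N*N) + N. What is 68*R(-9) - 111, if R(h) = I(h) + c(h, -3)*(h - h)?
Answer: 10293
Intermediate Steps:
I(N) = N + 2*N**2 (I(N) = (N**2 + N**2) + N = 2*N**2 + N = N + 2*N**2)
c(j, q) = -5 - 4*j - 4*q (c(j, q) = -5 + (-4*j - 4*q) = -5 - 4*j - 4*q)
R(h) = h*(1 + 2*h) (R(h) = h*(1 + 2*h) + (-5 - 4*h - 4*(-3))*(h - h) = h*(1 + 2*h) + (-5 - 4*h + 12)*0 = h*(1 + 2*h) + (7 - 4*h)*0 = h*(1 + 2*h) + 0 = h*(1 + 2*h))
68*R(-9) - 111 = 68*(-9*(1 + 2*(-9))) - 111 = 68*(-9*(1 - 18)) - 111 = 68*(-9*(-17)) - 111 = 68*153 - 111 = 10404 - 111 = 10293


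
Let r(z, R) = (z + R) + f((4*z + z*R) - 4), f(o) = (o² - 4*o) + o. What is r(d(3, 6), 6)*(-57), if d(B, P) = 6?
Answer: -169860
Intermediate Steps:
f(o) = o² - 3*o
r(z, R) = R + z + (-7 + 4*z + R*z)*(-4 + 4*z + R*z) (r(z, R) = (z + R) + ((4*z + z*R) - 4)*(-3 + ((4*z + z*R) - 4)) = (R + z) + ((4*z + R*z) - 4)*(-3 + ((4*z + R*z) - 4)) = (R + z) + (-4 + 4*z + R*z)*(-3 + (-4 + 4*z + R*z)) = (R + z) + (-4 + 4*z + R*z)*(-7 + 4*z + R*z) = (R + z) + (-7 + 4*z + R*z)*(-4 + 4*z + R*z) = R + z + (-7 + 4*z + R*z)*(-4 + 4*z + R*z))
r(d(3, 6), 6)*(-57) = (6 + 6 + (-7 + 4*6 + 6*6)*(-4 + 4*6 + 6*6))*(-57) = (6 + 6 + (-7 + 24 + 36)*(-4 + 24 + 36))*(-57) = (6 + 6 + 53*56)*(-57) = (6 + 6 + 2968)*(-57) = 2980*(-57) = -169860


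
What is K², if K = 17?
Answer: 289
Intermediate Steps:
K² = 17² = 289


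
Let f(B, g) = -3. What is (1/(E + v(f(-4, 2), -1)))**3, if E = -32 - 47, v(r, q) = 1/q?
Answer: -1/512000 ≈ -1.9531e-6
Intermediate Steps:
E = -79
(1/(E + v(f(-4, 2), -1)))**3 = (1/(-79 + 1/(-1)))**3 = (1/(-79 - 1))**3 = (1/(-80))**3 = (-1/80)**3 = -1/512000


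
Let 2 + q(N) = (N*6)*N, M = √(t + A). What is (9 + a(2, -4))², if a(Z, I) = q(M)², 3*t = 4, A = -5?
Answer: 342225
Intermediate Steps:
t = 4/3 (t = (⅓)*4 = 4/3 ≈ 1.3333)
M = I*√33/3 (M = √(4/3 - 5) = √(-11/3) = I*√33/3 ≈ 1.9149*I)
q(N) = -2 + 6*N² (q(N) = -2 + (N*6)*N = -2 + (6*N)*N = -2 + 6*N²)
a(Z, I) = 576 (a(Z, I) = (-2 + 6*(I*√33/3)²)² = (-2 + 6*(-11/3))² = (-2 - 22)² = (-24)² = 576)
(9 + a(2, -4))² = (9 + 576)² = 585² = 342225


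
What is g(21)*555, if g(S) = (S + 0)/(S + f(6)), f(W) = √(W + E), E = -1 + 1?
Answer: 16317/29 - 777*√6/29 ≈ 497.03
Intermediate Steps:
E = 0
f(W) = √W (f(W) = √(W + 0) = √W)
g(S) = S/(S + √6) (g(S) = (S + 0)/(S + √6) = S/(S + √6))
g(21)*555 = (21/(21 + √6))*555 = 11655/(21 + √6)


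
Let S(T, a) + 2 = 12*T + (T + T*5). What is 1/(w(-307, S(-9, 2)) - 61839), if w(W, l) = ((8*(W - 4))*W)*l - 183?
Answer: -1/125327846 ≈ -7.9791e-9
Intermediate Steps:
S(T, a) = -2 + 18*T (S(T, a) = -2 + (12*T + (T + T*5)) = -2 + (12*T + (T + 5*T)) = -2 + (12*T + 6*T) = -2 + 18*T)
w(W, l) = -183 + W*l*(-32 + 8*W) (w(W, l) = ((8*(-4 + W))*W)*l - 183 = ((-32 + 8*W)*W)*l - 183 = (W*(-32 + 8*W))*l - 183 = W*l*(-32 + 8*W) - 183 = -183 + W*l*(-32 + 8*W))
1/(w(-307, S(-9, 2)) - 61839) = 1/((-183 - 32*(-307)*(-2 + 18*(-9)) + 8*(-2 + 18*(-9))*(-307)²) - 61839) = 1/((-183 - 32*(-307)*(-2 - 162) + 8*(-2 - 162)*94249) - 61839) = 1/((-183 - 32*(-307)*(-164) + 8*(-164)*94249) - 61839) = 1/((-183 - 1611136 - 123654688) - 61839) = 1/(-125266007 - 61839) = 1/(-125327846) = -1/125327846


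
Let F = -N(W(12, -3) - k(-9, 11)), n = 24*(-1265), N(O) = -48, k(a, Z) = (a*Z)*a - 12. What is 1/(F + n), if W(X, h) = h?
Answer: -1/30312 ≈ -3.2990e-5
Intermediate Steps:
k(a, Z) = -12 + Z*a² (k(a, Z) = (Z*a)*a - 12 = Z*a² - 12 = -12 + Z*a²)
n = -30360
F = 48 (F = -1*(-48) = 48)
1/(F + n) = 1/(48 - 30360) = 1/(-30312) = -1/30312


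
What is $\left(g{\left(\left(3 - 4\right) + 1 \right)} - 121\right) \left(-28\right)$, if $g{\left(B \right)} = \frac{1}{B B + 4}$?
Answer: $3381$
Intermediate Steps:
$g{\left(B \right)} = \frac{1}{4 + B^{2}}$ ($g{\left(B \right)} = \frac{1}{B^{2} + 4} = \frac{1}{4 + B^{2}}$)
$\left(g{\left(\left(3 - 4\right) + 1 \right)} - 121\right) \left(-28\right) = \left(\frac{1}{4 + \left(\left(3 - 4\right) + 1\right)^{2}} - 121\right) \left(-28\right) = \left(\frac{1}{4 + \left(-1 + 1\right)^{2}} - 121\right) \left(-28\right) = \left(\frac{1}{4 + 0^{2}} - 121\right) \left(-28\right) = \left(\frac{1}{4 + 0} - 121\right) \left(-28\right) = \left(\frac{1}{4} - 121\right) \left(-28\right) = \left(- \frac{483}{4}\right) \left(-28\right) = 3381$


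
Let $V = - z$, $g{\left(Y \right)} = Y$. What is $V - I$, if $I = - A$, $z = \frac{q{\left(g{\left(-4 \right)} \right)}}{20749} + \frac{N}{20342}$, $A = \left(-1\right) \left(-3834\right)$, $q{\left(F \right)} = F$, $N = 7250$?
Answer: $\frac{809044820445}{211038079} \approx 3833.6$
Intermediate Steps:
$A = 3834$
$z = \frac{75174441}{211038079}$ ($z = - \frac{4}{20749} + \frac{7250}{20342} = \left(-4\right) \frac{1}{20749} + 7250 \cdot \frac{1}{20342} = - \frac{4}{20749} + \frac{3625}{10171} = \frac{75174441}{211038079} \approx 0.35621$)
$V = - \frac{75174441}{211038079}$ ($V = \left(-1\right) \frac{75174441}{211038079} = - \frac{75174441}{211038079} \approx -0.35621$)
$I = -3834$ ($I = \left(-1\right) 3834 = -3834$)
$V - I = - \frac{75174441}{211038079} - -3834 = - \frac{75174441}{211038079} + 3834 = \frac{809044820445}{211038079}$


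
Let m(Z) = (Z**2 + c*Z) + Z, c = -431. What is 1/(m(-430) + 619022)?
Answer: 1/988822 ≈ 1.0113e-6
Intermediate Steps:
m(Z) = Z**2 - 430*Z (m(Z) = (Z**2 - 431*Z) + Z = Z**2 - 430*Z)
1/(m(-430) + 619022) = 1/(-430*(-430 - 430) + 619022) = 1/(-430*(-860) + 619022) = 1/(369800 + 619022) = 1/988822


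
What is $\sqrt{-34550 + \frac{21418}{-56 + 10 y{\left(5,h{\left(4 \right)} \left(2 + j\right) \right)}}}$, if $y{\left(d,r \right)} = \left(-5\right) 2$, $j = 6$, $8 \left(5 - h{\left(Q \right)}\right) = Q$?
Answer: $\frac{i \sqrt{211037502}}{78} \approx 186.25 i$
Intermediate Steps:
$h{\left(Q \right)} = 5 - \frac{Q}{8}$
$y{\left(d,r \right)} = -10$
$\sqrt{-34550 + \frac{21418}{-56 + 10 y{\left(5,h{\left(4 \right)} \left(2 + j\right) \right)}}} = \sqrt{-34550 + \frac{21418}{-56 + 10 \left(-10\right)}} = \sqrt{-34550 + \frac{21418}{-56 - 100}} = \sqrt{-34550 + \frac{21418}{-156}} = \sqrt{-34550 + 21418 \left(- \frac{1}{156}\right)} = \sqrt{-34550 - \frac{10709}{78}} = \sqrt{- \frac{2705609}{78}} = \frac{i \sqrt{211037502}}{78}$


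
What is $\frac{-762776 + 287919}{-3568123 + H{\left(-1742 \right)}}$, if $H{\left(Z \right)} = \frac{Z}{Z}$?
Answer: $\frac{474857}{3568122} \approx 0.13308$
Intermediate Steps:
$H{\left(Z \right)} = 1$
$\frac{-762776 + 287919}{-3568123 + H{\left(-1742 \right)}} = \frac{-762776 + 287919}{-3568123 + 1} = - \frac{474857}{-3568122} = \left(-474857\right) \left(- \frac{1}{3568122}\right) = \frac{474857}{3568122}$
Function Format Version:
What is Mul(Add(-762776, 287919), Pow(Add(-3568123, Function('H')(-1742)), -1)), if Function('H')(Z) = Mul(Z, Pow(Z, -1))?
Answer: Rational(474857, 3568122) ≈ 0.13308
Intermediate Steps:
Function('H')(Z) = 1
Mul(Add(-762776, 287919), Pow(Add(-3568123, Function('H')(-1742)), -1)) = Mul(Add(-762776, 287919), Pow(Add(-3568123, 1), -1)) = Mul(-474857, Pow(-3568122, -1)) = Mul(-474857, Rational(-1, 3568122)) = Rational(474857, 3568122)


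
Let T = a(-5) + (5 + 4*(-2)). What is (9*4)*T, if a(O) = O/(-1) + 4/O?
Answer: 216/5 ≈ 43.200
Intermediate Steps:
a(O) = -O + 4/O (a(O) = O*(-1) + 4/O = -O + 4/O)
T = 6/5 (T = (-1*(-5) + 4/(-5)) + (5 + 4*(-2)) = (5 + 4*(-⅕)) + (5 - 8) = (5 - ⅘) - 3 = 21/5 - 3 = 6/5 ≈ 1.2000)
(9*4)*T = (9*4)*(6/5) = 36*(6/5) = 216/5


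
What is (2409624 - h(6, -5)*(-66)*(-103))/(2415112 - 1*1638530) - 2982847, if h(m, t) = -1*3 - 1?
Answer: -1158211426069/388291 ≈ -2.9828e+6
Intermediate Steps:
h(m, t) = -4 (h(m, t) = -3 - 1 = -4)
(2409624 - h(6, -5)*(-66)*(-103))/(2415112 - 1*1638530) - 2982847 = (2409624 - (-4*(-66))*(-103))/(2415112 - 1*1638530) - 2982847 = (2409624 - 264*(-103))/(2415112 - 1638530) - 2982847 = (2409624 - 1*(-27192))/776582 - 2982847 = (2409624 + 27192)*(1/776582) - 2982847 = 2436816*(1/776582) - 2982847 = 1218408/388291 - 2982847 = -1158211426069/388291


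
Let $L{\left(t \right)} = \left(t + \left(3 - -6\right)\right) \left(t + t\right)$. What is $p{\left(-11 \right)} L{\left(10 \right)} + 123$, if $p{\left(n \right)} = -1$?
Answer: $-257$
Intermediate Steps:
$L{\left(t \right)} = 2 t \left(9 + t\right)$ ($L{\left(t \right)} = \left(t + \left(3 + 6\right)\right) 2 t = \left(t + 9\right) 2 t = \left(9 + t\right) 2 t = 2 t \left(9 + t\right)$)
$p{\left(-11 \right)} L{\left(10 \right)} + 123 = - 2 \cdot 10 \left(9 + 10\right) + 123 = - 2 \cdot 10 \cdot 19 + 123 = \left(-1\right) 380 + 123 = -380 + 123 = -257$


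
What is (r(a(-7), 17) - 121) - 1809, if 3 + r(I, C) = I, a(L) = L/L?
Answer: -1932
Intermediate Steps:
a(L) = 1
r(I, C) = -3 + I
(r(a(-7), 17) - 121) - 1809 = ((-3 + 1) - 121) - 1809 = (-2 - 121) - 1809 = -123 - 1809 = -1932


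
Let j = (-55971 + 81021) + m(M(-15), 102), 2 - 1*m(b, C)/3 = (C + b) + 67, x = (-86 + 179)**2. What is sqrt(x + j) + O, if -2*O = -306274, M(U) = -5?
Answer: 153137 + sqrt(33213) ≈ 1.5332e+5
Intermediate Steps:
O = 153137 (O = -1/2*(-306274) = 153137)
x = 8649 (x = 93**2 = 8649)
m(b, C) = -195 - 3*C - 3*b (m(b, C) = 6 - 3*((C + b) + 67) = 6 - 3*(67 + C + b) = 6 + (-201 - 3*C - 3*b) = -195 - 3*C - 3*b)
j = 24564 (j = (-55971 + 81021) + (-195 - 3*102 - 3*(-5)) = 25050 + (-195 - 306 + 15) = 25050 - 486 = 24564)
sqrt(x + j) + O = sqrt(8649 + 24564) + 153137 = sqrt(33213) + 153137 = 153137 + sqrt(33213)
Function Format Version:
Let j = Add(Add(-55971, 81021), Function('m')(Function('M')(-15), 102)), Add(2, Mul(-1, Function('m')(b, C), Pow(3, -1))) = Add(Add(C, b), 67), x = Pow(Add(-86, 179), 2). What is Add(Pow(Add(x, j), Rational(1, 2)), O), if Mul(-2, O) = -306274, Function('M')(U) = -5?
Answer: Add(153137, Pow(33213, Rational(1, 2))) ≈ 1.5332e+5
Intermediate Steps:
O = 153137 (O = Mul(Rational(-1, 2), -306274) = 153137)
x = 8649 (x = Pow(93, 2) = 8649)
Function('m')(b, C) = Add(-195, Mul(-3, C), Mul(-3, b)) (Function('m')(b, C) = Add(6, Mul(-3, Add(Add(C, b), 67))) = Add(6, Mul(-3, Add(67, C, b))) = Add(6, Add(-201, Mul(-3, C), Mul(-3, b))) = Add(-195, Mul(-3, C), Mul(-3, b)))
j = 24564 (j = Add(Add(-55971, 81021), Add(-195, Mul(-3, 102), Mul(-3, -5))) = Add(25050, Add(-195, -306, 15)) = Add(25050, -486) = 24564)
Add(Pow(Add(x, j), Rational(1, 2)), O) = Add(Pow(Add(8649, 24564), Rational(1, 2)), 153137) = Add(Pow(33213, Rational(1, 2)), 153137) = Add(153137, Pow(33213, Rational(1, 2)))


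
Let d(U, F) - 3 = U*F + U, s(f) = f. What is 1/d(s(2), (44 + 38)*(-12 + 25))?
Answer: 1/2137 ≈ 0.00046795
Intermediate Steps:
d(U, F) = 3 + U + F*U (d(U, F) = 3 + (U*F + U) = 3 + (F*U + U) = 3 + (U + F*U) = 3 + U + F*U)
1/d(s(2), (44 + 38)*(-12 + 25)) = 1/(3 + 2 + ((44 + 38)*(-12 + 25))*2) = 1/(3 + 2 + (82*13)*2) = 1/(3 + 2 + 1066*2) = 1/(3 + 2 + 2132) = 1/2137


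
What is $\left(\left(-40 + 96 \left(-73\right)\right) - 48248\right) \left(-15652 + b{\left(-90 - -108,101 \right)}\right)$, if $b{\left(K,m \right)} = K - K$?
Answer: $865492992$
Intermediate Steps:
$b{\left(K,m \right)} = 0$
$\left(\left(-40 + 96 \left(-73\right)\right) - 48248\right) \left(-15652 + b{\left(-90 - -108,101 \right)}\right) = \left(\left(-40 + 96 \left(-73\right)\right) - 48248\right) \left(-15652 + 0\right) = \left(\left(-40 - 7008\right) - 48248\right) \left(-15652\right) = \left(-7048 - 48248\right) \left(-15652\right) = \left(-55296\right) \left(-15652\right) = 865492992$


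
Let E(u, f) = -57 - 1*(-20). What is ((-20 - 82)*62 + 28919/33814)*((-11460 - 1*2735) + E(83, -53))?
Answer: 138316161252/1537 ≈ 8.9991e+7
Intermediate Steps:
E(u, f) = -37 (E(u, f) = -57 + 20 = -37)
((-20 - 82)*62 + 28919/33814)*((-11460 - 1*2735) + E(83, -53)) = ((-20 - 82)*62 + 28919/33814)*((-11460 - 1*2735) - 37) = (-102*62 + 28919*(1/33814))*((-11460 - 2735) - 37) = (-6324 + 2629/3074)*(-14195 - 37) = -19437347/3074*(-14232) = 138316161252/1537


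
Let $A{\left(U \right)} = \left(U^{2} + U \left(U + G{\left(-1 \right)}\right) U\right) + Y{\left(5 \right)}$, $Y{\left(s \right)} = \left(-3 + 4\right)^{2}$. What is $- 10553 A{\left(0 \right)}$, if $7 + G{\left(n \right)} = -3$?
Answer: $-10553$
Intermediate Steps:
$Y{\left(s \right)} = 1$ ($Y{\left(s \right)} = 1^{2} = 1$)
$G{\left(n \right)} = -10$ ($G{\left(n \right)} = -7 - 3 = -10$)
$A{\left(U \right)} = 1 + U^{2} + U^{2} \left(-10 + U\right)$ ($A{\left(U \right)} = \left(U^{2} + U \left(U - 10\right) U\right) + 1 = \left(U^{2} + U \left(-10 + U\right) U\right) + 1 = \left(U^{2} + U^{2} \left(-10 + U\right)\right) + 1 = 1 + U^{2} + U^{2} \left(-10 + U\right)$)
$- 10553 A{\left(0 \right)} = - 10553 \left(1 + 0^{3} - 9 \cdot 0^{2}\right) = - 10553 \left(1 + 0 - 0\right) = - 10553 \left(1 + 0 + 0\right) = \left(-10553\right) 1 = -10553$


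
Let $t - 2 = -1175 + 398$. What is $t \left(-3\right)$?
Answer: $2325$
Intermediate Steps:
$t = -775$ ($t = 2 + \left(-1175 + 398\right) = 2 - 777 = -775$)
$t \left(-3\right) = \left(-775\right) \left(-3\right) = 2325$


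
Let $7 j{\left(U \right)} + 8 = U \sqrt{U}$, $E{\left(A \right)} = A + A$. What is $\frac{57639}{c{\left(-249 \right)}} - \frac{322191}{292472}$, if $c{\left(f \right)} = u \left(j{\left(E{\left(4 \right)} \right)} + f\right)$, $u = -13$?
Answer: $\frac{27683746812867}{1665058012072} + \frac{922224 \sqrt{2}}{5693051} \approx 16.855$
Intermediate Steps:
$E{\left(A \right)} = 2 A$
$j{\left(U \right)} = - \frac{8}{7} + \frac{U^{\frac{3}{2}}}{7}$ ($j{\left(U \right)} = - \frac{8}{7} + \frac{U \sqrt{U}}{7} = - \frac{8}{7} + \frac{U^{\frac{3}{2}}}{7}$)
$c{\left(f \right)} = \frac{104}{7} - 13 f - \frac{208 \sqrt{2}}{7}$ ($c{\left(f \right)} = - 13 \left(\left(- \frac{8}{7} + \frac{\left(2 \cdot 4\right)^{\frac{3}{2}}}{7}\right) + f\right) = - 13 \left(\left(- \frac{8}{7} + \frac{8^{\frac{3}{2}}}{7}\right) + f\right) = - 13 \left(\left(- \frac{8}{7} + \frac{16 \sqrt{2}}{7}\right) + f\right) = - 13 \left(- \frac{8}{7} + f + \frac{16 \sqrt{2}}{7}\right) = \frac{104}{7} - 13 f - \frac{208 \sqrt{2}}{7}$)
$\frac{57639}{c{\left(-249 \right)}} - \frac{322191}{292472} = \frac{57639}{\frac{104}{7} - -3237 - \frac{208 \sqrt{2}}{7}} - \frac{322191}{292472} = \frac{57639}{\frac{104}{7} + 3237 - \frac{208 \sqrt{2}}{7}} - \frac{322191}{292472} = \frac{57639}{\frac{22763}{7} - \frac{208 \sqrt{2}}{7}} - \frac{322191}{292472} = - \frac{322191}{292472} + \frac{57639}{\frac{22763}{7} - \frac{208 \sqrt{2}}{7}}$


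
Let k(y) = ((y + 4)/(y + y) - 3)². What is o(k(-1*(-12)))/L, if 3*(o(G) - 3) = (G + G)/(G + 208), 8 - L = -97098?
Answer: 17387/559621878 ≈ 3.1069e-5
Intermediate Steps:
L = 97106 (L = 8 - 1*(-97098) = 8 + 97098 = 97106)
k(y) = (-3 + (4 + y)/(2*y))² (k(y) = ((4 + y)/((2*y)) - 3)² = ((4 + y)*(1/(2*y)) - 3)² = ((4 + y)/(2*y) - 3)² = (-3 + (4 + y)/(2*y))²)
o(G) = 3 + 2*G/(3*(208 + G)) (o(G) = 3 + ((G + G)/(G + 208))/3 = 3 + ((2*G)/(208 + G))/3 = 3 + (2*G/(208 + G))/3 = 3 + 2*G/(3*(208 + G)))
o(k(-1*(-12)))/L = ((1872 + 11*((-4 + 5*(-1*(-12)))²/(4*(-1*(-12))²)))/(3*(208 + (-4 + 5*(-1*(-12)))²/(4*(-1*(-12))²))))/97106 = ((1872 + 11*((¼)*(-4 + 5*12)²/12²))/(3*(208 + (¼)*(-4 + 5*12)²/12²)))*(1/97106) = ((1872 + 11*((¼)*(1/144)*(-4 + 60)²))/(3*(208 + (¼)*(1/144)*(-4 + 60)²)))*(1/97106) = ((1872 + 11*((¼)*(1/144)*56²))/(3*(208 + (¼)*(1/144)*56²)))*(1/97106) = ((1872 + 11*((¼)*(1/144)*3136))/(3*(208 + (¼)*(1/144)*3136)))*(1/97106) = ((1872 + 11*(49/9))/(3*(208 + 49/9)))*(1/97106) = ((1872 + 539/9)/(3*(1921/9)))*(1/97106) = ((⅓)*(9/1921)*(17387/9))*(1/97106) = (17387/5763)*(1/97106) = 17387/559621878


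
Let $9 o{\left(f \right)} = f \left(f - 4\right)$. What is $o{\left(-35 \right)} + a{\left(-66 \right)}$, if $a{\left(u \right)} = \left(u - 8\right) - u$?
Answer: $\frac{431}{3} \approx 143.67$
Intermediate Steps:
$o{\left(f \right)} = \frac{f \left(-4 + f\right)}{9}$ ($o{\left(f \right)} = \frac{f \left(f - 4\right)}{9} = \frac{f \left(-4 + f\right)}{9}$)
$a{\left(u \right)} = -8$ ($a{\left(u \right)} = \left(u - 8\right) - u = \left(-8 + u\right) - u = -8$)
$o{\left(-35 \right)} + a{\left(-66 \right)} = \frac{1}{9} \left(-35\right) \left(-4 - 35\right) - 8 = \frac{1}{9} \left(-35\right) \left(-39\right) - 8 = \frac{455}{3} - 8 = \frac{431}{3}$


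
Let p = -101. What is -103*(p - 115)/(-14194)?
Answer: -11124/7097 ≈ -1.5674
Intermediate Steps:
-103*(p - 115)/(-14194) = -103*(-101 - 115)/(-14194) = -103*(-216)*(-1/14194) = 22248*(-1/14194) = -11124/7097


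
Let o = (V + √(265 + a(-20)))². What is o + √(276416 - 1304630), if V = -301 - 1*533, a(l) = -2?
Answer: (834 - √263)² + 9*I*√12694 ≈ 6.6877e+5 + 1014.0*I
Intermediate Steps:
V = -834 (V = -301 - 533 = -834)
o = (-834 + √263)² (o = (-834 + √(265 - 2))² = (-834 + √263)² ≈ 6.6877e+5)
o + √(276416 - 1304630) = (834 - √263)² + √(276416 - 1304630) = (834 - √263)² + √(-1028214) = (834 - √263)² + 9*I*√12694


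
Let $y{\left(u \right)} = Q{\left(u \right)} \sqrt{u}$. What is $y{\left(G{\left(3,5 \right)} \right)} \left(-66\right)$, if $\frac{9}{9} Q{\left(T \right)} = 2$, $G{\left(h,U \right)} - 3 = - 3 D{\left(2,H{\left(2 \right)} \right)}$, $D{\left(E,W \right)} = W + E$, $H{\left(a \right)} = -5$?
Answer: $- 264 \sqrt{3} \approx -457.26$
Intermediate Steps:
$D{\left(E,W \right)} = E + W$
$G{\left(h,U \right)} = 12$ ($G{\left(h,U \right)} = 3 - 3 \left(2 - 5\right) = 3 - -9 = 3 + 9 = 12$)
$Q{\left(T \right)} = 2$
$y{\left(u \right)} = 2 \sqrt{u}$
$y{\left(G{\left(3,5 \right)} \right)} \left(-66\right) = 2 \sqrt{12} \left(-66\right) = 2 \cdot 2 \sqrt{3} \left(-66\right) = 4 \sqrt{3} \left(-66\right) = - 264 \sqrt{3}$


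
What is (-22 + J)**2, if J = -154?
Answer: 30976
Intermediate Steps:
(-22 + J)**2 = (-22 - 154)**2 = (-176)**2 = 30976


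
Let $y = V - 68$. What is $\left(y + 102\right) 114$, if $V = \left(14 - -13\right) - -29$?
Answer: $10260$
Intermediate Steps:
$V = 56$ ($V = \left(14 + 13\right) + 29 = 27 + 29 = 56$)
$y = -12$ ($y = 56 - 68 = -12$)
$\left(y + 102\right) 114 = \left(-12 + 102\right) 114 = 90 \cdot 114 = 10260$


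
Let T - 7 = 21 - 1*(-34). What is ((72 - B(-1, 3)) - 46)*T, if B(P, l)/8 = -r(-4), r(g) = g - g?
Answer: 1612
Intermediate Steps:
r(g) = 0
B(P, l) = 0 (B(P, l) = 8*(-1*0) = 8*0 = 0)
T = 62 (T = 7 + (21 - 1*(-34)) = 7 + (21 + 34) = 7 + 55 = 62)
((72 - B(-1, 3)) - 46)*T = ((72 - 1*0) - 46)*62 = ((72 + 0) - 46)*62 = (72 - 46)*62 = 26*62 = 1612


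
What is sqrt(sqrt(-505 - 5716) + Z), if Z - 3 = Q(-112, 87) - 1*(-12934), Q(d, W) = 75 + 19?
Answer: sqrt(13031 + I*sqrt(6221)) ≈ 114.15 + 0.3455*I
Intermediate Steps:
Q(d, W) = 94
Z = 13031 (Z = 3 + (94 - 1*(-12934)) = 3 + (94 + 12934) = 3 + 13028 = 13031)
sqrt(sqrt(-505 - 5716) + Z) = sqrt(sqrt(-505 - 5716) + 13031) = sqrt(sqrt(-6221) + 13031) = sqrt(I*sqrt(6221) + 13031) = sqrt(13031 + I*sqrt(6221))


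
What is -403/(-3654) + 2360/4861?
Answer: 10582423/17762094 ≈ 0.59579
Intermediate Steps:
-403/(-3654) + 2360/4861 = -403*(-1/3654) + 2360*(1/4861) = 403/3654 + 2360/4861 = 10582423/17762094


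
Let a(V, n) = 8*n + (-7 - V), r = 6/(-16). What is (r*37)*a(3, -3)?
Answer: 1887/4 ≈ 471.75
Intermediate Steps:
r = -3/8 (r = 6*(-1/16) = -3/8 ≈ -0.37500)
a(V, n) = -7 - V + 8*n
(r*37)*a(3, -3) = (-3/8*37)*(-7 - 1*3 + 8*(-3)) = -111*(-7 - 3 - 24)/8 = -111/8*(-34) = 1887/4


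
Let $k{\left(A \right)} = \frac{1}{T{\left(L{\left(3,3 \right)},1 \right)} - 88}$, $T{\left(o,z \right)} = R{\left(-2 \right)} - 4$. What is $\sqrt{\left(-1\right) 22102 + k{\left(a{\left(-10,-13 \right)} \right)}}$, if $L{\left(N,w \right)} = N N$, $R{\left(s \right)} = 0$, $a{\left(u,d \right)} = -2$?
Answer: $\frac{i \sqrt{46767855}}{46} \approx 148.67 i$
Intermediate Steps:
$L{\left(N,w \right)} = N^{2}$
$T{\left(o,z \right)} = -4$ ($T{\left(o,z \right)} = 0 - 4 = -4$)
$k{\left(A \right)} = - \frac{1}{92}$ ($k{\left(A \right)} = \frac{1}{-4 - 88} = \frac{1}{-92} = - \frac{1}{92}$)
$\sqrt{\left(-1\right) 22102 + k{\left(a{\left(-10,-13 \right)} \right)}} = \sqrt{\left(-1\right) 22102 - \frac{1}{92}} = \sqrt{-22102 - \frac{1}{92}} = \sqrt{- \frac{2033385}{92}} = \frac{i \sqrt{46767855}}{46}$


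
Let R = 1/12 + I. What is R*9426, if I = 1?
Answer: 20423/2 ≈ 10212.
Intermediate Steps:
R = 13/12 (R = 1/12 + 1 = 13/12 ≈ 1.0833)
R*9426 = (13/12)*9426 = 20423/2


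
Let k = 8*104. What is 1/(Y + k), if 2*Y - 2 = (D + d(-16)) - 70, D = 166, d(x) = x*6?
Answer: 1/833 ≈ 0.0012005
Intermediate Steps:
d(x) = 6*x
Y = 1 (Y = 1 + ((166 + 6*(-16)) - 70)/2 = 1 + ((166 - 96) - 70)/2 = 1 + (70 - 70)/2 = 1 + (½)*0 = 1 + 0 = 1)
k = 832
1/(Y + k) = 1/(1 + 832) = 1/833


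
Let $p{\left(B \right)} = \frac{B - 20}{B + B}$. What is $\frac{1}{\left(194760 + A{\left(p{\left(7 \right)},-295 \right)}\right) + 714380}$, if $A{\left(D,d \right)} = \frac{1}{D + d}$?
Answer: $\frac{4143}{3766567006} \approx 1.0999 \cdot 10^{-6}$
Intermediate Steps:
$p{\left(B \right)} = \frac{-20 + B}{2 B}$
$\frac{1}{\left(194760 + A{\left(p{\left(7 \right)},-295 \right)}\right) + 714380} = \frac{1}{\left(194760 + \frac{1}{\frac{-20 + 7}{2 \cdot 7} - 295}\right) + 714380} = \frac{1}{\left(194760 + \frac{1}{\frac{1}{2} \cdot \frac{1}{7} \left(-13\right) - 295}\right) + 714380} = \frac{1}{\left(194760 + \frac{1}{- \frac{13}{14} - 295}\right) + 714380} = \frac{1}{\left(194760 + \frac{1}{- \frac{4143}{14}}\right) + 714380} = \frac{1}{\left(194760 - \frac{14}{4143}\right) + 714380} = \frac{1}{\frac{806890666}{4143} + 714380} = \frac{1}{\frac{3766567006}{4143}} = \frac{4143}{3766567006}$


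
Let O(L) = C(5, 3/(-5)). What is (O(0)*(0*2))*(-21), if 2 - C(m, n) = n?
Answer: 0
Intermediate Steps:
C(m, n) = 2 - n
O(L) = 13/5 (O(L) = 2 - 3/(-5) = 2 - 3*(-1)/5 = 2 - 1*(-⅗) = 2 + ⅗ = 13/5)
(O(0)*(0*2))*(-21) = (13*(0*2)/5)*(-21) = ((13/5)*0)*(-21) = 0*(-21) = 0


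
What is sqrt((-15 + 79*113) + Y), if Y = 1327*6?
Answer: sqrt(16874) ≈ 129.90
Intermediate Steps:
Y = 7962
sqrt((-15 + 79*113) + Y) = sqrt((-15 + 79*113) + 7962) = sqrt((-15 + 8927) + 7962) = sqrt(8912 + 7962) = sqrt(16874)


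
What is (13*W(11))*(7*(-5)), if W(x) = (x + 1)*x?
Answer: -60060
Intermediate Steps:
W(x) = x*(1 + x) (W(x) = (1 + x)*x = x*(1 + x))
(13*W(11))*(7*(-5)) = (13*(11*(1 + 11)))*(7*(-5)) = (13*(11*12))*(-35) = (13*132)*(-35) = 1716*(-35) = -60060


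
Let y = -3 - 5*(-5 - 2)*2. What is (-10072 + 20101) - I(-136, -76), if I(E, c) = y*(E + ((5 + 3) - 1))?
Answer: 18672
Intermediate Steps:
y = 67 (y = -3 - (-35)*2 = -3 - 5*(-14) = -3 + 70 = 67)
I(E, c) = 469 + 67*E (I(E, c) = 67*(E + ((5 + 3) - 1)) = 67*(E + (8 - 1)) = 67*(E + 7) = 67*(7 + E) = 469 + 67*E)
(-10072 + 20101) - I(-136, -76) = (-10072 + 20101) - (469 + 67*(-136)) = 10029 - (469 - 9112) = 10029 - 1*(-8643) = 10029 + 8643 = 18672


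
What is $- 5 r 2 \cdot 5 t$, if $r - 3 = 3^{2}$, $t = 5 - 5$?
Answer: $0$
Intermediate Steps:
$t = 0$
$r = 12$ ($r = 3 + 3^{2} = 3 + 9 = 12$)
$- 5 r 2 \cdot 5 t = \left(-5\right) 12 \cdot 2 \cdot 5 \cdot 0 = - 60 \cdot 10 \cdot 0 = \left(-60\right) 0 = 0$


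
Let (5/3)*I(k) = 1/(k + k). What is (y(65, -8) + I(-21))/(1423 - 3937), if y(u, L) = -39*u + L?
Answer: 59337/58660 ≈ 1.0115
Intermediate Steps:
I(k) = 3/(10*k) (I(k) = 3/(5*(k + k)) = 3/(5*((2*k))) = 3*(1/(2*k))/5 = 3/(10*k))
y(u, L) = L - 39*u
(y(65, -8) + I(-21))/(1423 - 3937) = ((-8 - 39*65) + (3/10)/(-21))/(1423 - 3937) = ((-8 - 2535) + (3/10)*(-1/21))/(-2514) = (-2543 - 1/70)*(-1/2514) = -178011/70*(-1/2514) = 59337/58660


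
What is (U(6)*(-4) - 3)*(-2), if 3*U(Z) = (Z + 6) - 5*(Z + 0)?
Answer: -42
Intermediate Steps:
U(Z) = 2 - 4*Z/3 (U(Z) = ((Z + 6) - 5*(Z + 0))/3 = ((6 + Z) - 5*Z)/3 = (6 - 4*Z)/3 = 2 - 4*Z/3)
(U(6)*(-4) - 3)*(-2) = ((2 - 4/3*6)*(-4) - 3)*(-2) = ((2 - 8)*(-4) - 3)*(-2) = (-6*(-4) - 3)*(-2) = (24 - 3)*(-2) = 21*(-2) = -42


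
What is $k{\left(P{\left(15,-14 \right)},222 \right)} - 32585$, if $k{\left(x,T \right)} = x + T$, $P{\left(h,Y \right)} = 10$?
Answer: $-32353$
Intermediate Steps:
$k{\left(x,T \right)} = T + x$
$k{\left(P{\left(15,-14 \right)},222 \right)} - 32585 = \left(222 + 10\right) - 32585 = 232 - 32585 = -32353$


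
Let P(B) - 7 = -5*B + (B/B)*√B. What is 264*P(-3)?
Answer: 5808 + 264*I*√3 ≈ 5808.0 + 457.26*I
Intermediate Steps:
P(B) = 7 + √B - 5*B (P(B) = 7 + (-5*B + (B/B)*√B) = 7 + (-5*B + 1*√B) = 7 + (-5*B + √B) = 7 + (√B - 5*B) = 7 + √B - 5*B)
264*P(-3) = 264*(7 + √(-3) - 5*(-3)) = 264*(7 + I*√3 + 15) = 264*(22 + I*√3) = 5808 + 264*I*√3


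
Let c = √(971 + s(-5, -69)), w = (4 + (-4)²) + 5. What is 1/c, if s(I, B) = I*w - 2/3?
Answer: √1902/1268 ≈ 0.034394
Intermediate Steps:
w = 25 (w = (4 + 16) + 5 = 20 + 5 = 25)
s(I, B) = -⅔ + 25*I (s(I, B) = I*25 - 2/3 = 25*I - 2*⅓ = 25*I - ⅔ = -⅔ + 25*I)
c = 2*√1902/3 (c = √(971 + (-⅔ + 25*(-5))) = √(971 + (-⅔ - 125)) = √(971 - 377/3) = √(2536/3) = 2*√1902/3 ≈ 29.075)
1/c = 1/(2*√1902/3) = √1902/1268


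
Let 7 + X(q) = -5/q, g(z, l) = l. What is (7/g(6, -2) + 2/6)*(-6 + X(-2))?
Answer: 133/4 ≈ 33.250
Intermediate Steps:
X(q) = -7 - 5/q
(7/g(6, -2) + 2/6)*(-6 + X(-2)) = (7/(-2) + 2/6)*(-6 + (-7 - 5/(-2))) = (7*(-½) + 2*(⅙))*(-6 + (-7 - 5*(-½))) = (-7/2 + ⅓)*(-6 + (-7 + 5/2)) = -19*(-6 - 9/2)/6 = -19/6*(-21/2) = 133/4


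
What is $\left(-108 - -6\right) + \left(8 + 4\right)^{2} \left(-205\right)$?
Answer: $-29622$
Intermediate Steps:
$\left(-108 - -6\right) + \left(8 + 4\right)^{2} \left(-205\right) = \left(-108 + 6\right) + 12^{2} \left(-205\right) = -102 + 144 \left(-205\right) = -102 - 29520 = -29622$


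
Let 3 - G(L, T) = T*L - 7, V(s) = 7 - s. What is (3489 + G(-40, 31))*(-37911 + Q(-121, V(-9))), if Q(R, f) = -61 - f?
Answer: -180025132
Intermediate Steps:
G(L, T) = 10 - L*T (G(L, T) = 3 - (T*L - 7) = 3 - (L*T - 7) = 3 - (-7 + L*T) = 3 + (7 - L*T) = 10 - L*T)
(3489 + G(-40, 31))*(-37911 + Q(-121, V(-9))) = (3489 + (10 - 1*(-40)*31))*(-37911 + (-61 - (7 - 1*(-9)))) = (3489 + (10 + 1240))*(-37911 + (-61 - (7 + 9))) = (3489 + 1250)*(-37911 + (-61 - 1*16)) = 4739*(-37911 + (-61 - 16)) = 4739*(-37911 - 77) = 4739*(-37988) = -180025132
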